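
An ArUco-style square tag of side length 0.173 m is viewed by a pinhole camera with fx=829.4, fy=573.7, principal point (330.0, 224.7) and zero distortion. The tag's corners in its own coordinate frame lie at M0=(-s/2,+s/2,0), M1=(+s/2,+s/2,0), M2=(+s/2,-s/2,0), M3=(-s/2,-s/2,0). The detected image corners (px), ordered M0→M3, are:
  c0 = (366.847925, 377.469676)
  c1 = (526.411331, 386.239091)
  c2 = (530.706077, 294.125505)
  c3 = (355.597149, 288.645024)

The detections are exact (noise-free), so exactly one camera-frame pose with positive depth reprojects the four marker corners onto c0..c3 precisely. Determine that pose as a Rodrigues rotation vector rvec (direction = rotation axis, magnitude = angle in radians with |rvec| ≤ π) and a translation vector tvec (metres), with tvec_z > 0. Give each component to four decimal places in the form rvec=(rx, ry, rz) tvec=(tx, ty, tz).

rvec=(0.4967, 0.2208, -0.0351) tvec=(0.1179, 0.1717, 0.8644)

Intrinsics K: fx=829.4, fy=573.7, cx=330.0, cy=224.7
Marker side s = 0.173 m; corners in marker frame (Z=0):
  M0 = (-0.0865, +0.0865, 0)
  M1 = (+0.0865, +0.0865, 0)
  M2 = (+0.0865, -0.0865, 0)
  M3 = (-0.0865, -0.0865, 0)
Detected image corners:
  c0 = (366.847925, 377.469676) px
  c1 = (526.411331, 386.239091) px
  c2 = (530.706077, 294.125505) px
  c3 = (355.597149, 288.645024) px
Planar DLT: solve 8×8 A·h = b for H (H[2,2]=1):
  H  [+852.66526 +262.32838 +443.14227]
  H  [-43.48216 +705.26683 +338.66362]
  H  [-0.25285 +0.54225 +1.00000]
B = K⁻¹H; ‖b₁‖=1.156861, ‖b₂‖=1.156861; λ = 2/(‖b₁‖+‖b₂‖) = 0.864408, sign → tz>0 ⇒ λ=+0.864408
r₁ = λ·B[:,0] = (+0.97562,+0.02009,-0.21856); r₂ = λ·B[:,1] = (+0.08691,+0.87906,+0.46872)
r₃ = r₁×r₂ = (+0.20154,-0.47629,+0.85588); SVD([r₁ r₂ r₃]) → R = UVᵀ:
  R  [+0.97562 +0.08691 +0.20154]
  R  [+0.02009 +0.87906 -0.47629]
  R  [-0.21856 +0.46872 +0.85588]
t = (+0.11792, +0.17171, +0.86441) m
tr R = 2.710554; θ = arccos((tr R − 1)/2) = 0.544711 rad = 31.210°
axis k = ((R−Rᵀ)₃₂, (R−Rᵀ)₁₃, (R−Rᵀ)₂₁) / (2 sinθ) = (+0.911875, +0.405373, -0.064475)
rvec = θ·k = (+0.496709, +0.220811, -0.035120)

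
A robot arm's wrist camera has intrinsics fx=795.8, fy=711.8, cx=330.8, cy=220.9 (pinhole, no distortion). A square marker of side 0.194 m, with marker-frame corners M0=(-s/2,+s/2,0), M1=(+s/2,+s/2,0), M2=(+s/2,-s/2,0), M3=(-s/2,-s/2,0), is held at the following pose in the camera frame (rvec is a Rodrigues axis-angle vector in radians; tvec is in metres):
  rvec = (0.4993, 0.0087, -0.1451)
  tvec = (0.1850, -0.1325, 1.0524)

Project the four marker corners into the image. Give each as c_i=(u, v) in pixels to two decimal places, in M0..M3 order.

c0=(404.87, 198.26) c1=(545.06, 180.86) c2=(543.14, 57.56) c3=(390.14, 77.59)

Intrinsics K: fx=795.8, fy=711.8, cx=330.8, cy=220.9
Marker side s = 0.194 m; corners in marker frame (Z=0):
  M0 = (-0.0970, +0.0970, 0)
  M1 = (+0.0970, +0.0970, 0)
  M2 = (+0.0970, -0.0970, 0)
  M3 = (-0.0970, -0.0970, 0)
rvec = (0.4993, 0.0087, -0.1451), |rvec| = θ = 0.52003 rad = 29.795°
Rodrigues: sinθ=0.49691, 1−cosθ=0.13220; R = I + sinθ·[k]× + (1−cosθ)·[k]×²:
    [+0.98967 +0.14077 -0.02710]
    [-0.13652 +0.86784 -0.47772]
    [-0.04373 +0.47648 +0.87810]
t = (0.1850, -0.1325, 1.0524) m
M0: Pc = R·M0+t = (+0.10266, -0.03508, +1.10286); u = 795.8·(+0.10266)/1.10286 + 330.8 = 404.8749, v = 711.8·(-0.03508)/1.10286 + 220.9 = 198.2612
M1: Pc = R·M1+t = (+0.29465, -0.06156, +1.09438); u = 795.8·(+0.29465)/1.09438 + 330.8 = 545.0633, v = 711.8·(-0.06156)/1.09438 + 220.9 = 180.8590
M2: Pc = R·M2+t = (+0.26734, -0.22992, +1.00194); u = 795.8·(+0.26734)/1.00194 + 330.8 = 543.1399, v = 711.8·(-0.22992)/1.00194 + 220.9 = 57.5573
M3: Pc = R·M3+t = (+0.07535, -0.20344, +1.01042); u = 795.8·(+0.07535)/1.01042 + 330.8 = 390.1427, v = 711.8·(-0.20344)/1.01042 + 220.9 = 77.5867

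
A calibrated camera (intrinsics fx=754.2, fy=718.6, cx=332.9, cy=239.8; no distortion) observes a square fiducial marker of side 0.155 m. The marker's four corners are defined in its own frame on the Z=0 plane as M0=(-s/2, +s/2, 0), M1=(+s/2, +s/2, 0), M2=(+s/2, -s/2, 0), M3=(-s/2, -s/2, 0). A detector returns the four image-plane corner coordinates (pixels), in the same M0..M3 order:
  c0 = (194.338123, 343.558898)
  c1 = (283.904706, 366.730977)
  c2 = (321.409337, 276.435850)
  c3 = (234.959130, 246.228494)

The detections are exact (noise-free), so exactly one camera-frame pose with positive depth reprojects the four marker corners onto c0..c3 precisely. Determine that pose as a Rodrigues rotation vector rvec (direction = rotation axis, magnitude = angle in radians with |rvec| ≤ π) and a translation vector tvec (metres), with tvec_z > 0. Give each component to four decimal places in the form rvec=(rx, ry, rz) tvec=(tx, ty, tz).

rvec=(0.0944, -0.5655, 0.3704) tvec=(-0.1065, 0.1061, 1.1069)

Intrinsics K: fx=754.2, fy=718.6, cx=332.9, cy=239.8
Marker side s = 0.155 m; corners in marker frame (Z=0):
  M0 = (-0.0775, +0.0775, 0)
  M1 = (+0.0775, +0.0775, 0)
  M2 = (+0.0775, -0.0775, 0)
  M3 = (-0.0775, -0.0775, 0)
Detected image corners:
  c0 = (194.338123, 343.558898) px
  c1 = (283.904706, 366.730977) px
  c2 = (321.409337, 276.435850) px
  c3 = (234.959130, 246.228494) px
Planar DLT: solve 8×8 A·h = b for H (H[2,2]=1):
  H  [+693.82451 -254.78584 +260.33305]
  H  [+322.41345 +600.63595 +308.69829]
  H  [+0.48729 -0.01217 +1.00000]
B = K⁻¹H; ‖b₁‖=0.903387, ‖b₂‖=0.903387; λ = 2/(‖b₁‖+‖b₂‖) = 1.106945, sign → tz>0 ⇒ λ=+1.106945
r₁ = λ·B[:,0] = (+0.78024,+0.31665,+0.53940); r₂ = λ·B[:,1] = (-0.36801,+0.92973,-0.01347)
r₃ = r₁×r₂ = (-0.50576,-0.18799,+0.84194); SVD([r₁ r₂ r₃]) → R = UVᵀ:
  R  [+0.78024 -0.36801 -0.50576]
  R  [+0.31665 +0.92973 -0.18799]
  R  [+0.53940 -0.01347 +0.84194]
t = (-0.10651, +0.10613, +1.10695) m
tr R = 2.551912; θ = arccos((tr R − 1)/2) = 0.682567 rad = 39.108°
axis k = ((R−Rᵀ)₃₂, (R−Rᵀ)₁₃, (R−Rᵀ)₂₁) / (2 sinθ) = (+0.138338, -0.828455, +0.542701)
rvec = θ·k = (+0.094425, -0.565476, +0.370430)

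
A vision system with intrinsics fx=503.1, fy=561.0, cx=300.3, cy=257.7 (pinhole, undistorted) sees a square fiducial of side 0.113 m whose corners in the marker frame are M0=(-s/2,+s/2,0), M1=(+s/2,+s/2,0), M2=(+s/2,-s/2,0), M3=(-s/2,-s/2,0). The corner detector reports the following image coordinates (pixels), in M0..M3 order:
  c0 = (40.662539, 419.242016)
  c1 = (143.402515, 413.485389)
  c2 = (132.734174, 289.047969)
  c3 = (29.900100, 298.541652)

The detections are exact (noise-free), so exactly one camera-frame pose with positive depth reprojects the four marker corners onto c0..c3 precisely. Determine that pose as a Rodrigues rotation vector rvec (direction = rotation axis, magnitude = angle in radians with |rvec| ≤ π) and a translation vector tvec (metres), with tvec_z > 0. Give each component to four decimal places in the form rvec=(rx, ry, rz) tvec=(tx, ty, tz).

Intrinsics K: fx=503.1, fy=561.0, cx=300.3, cy=257.7
Marker side s = 0.113 m; corners in marker frame (Z=0):
  M0 = (-0.0565, +0.0565, 0)
  M1 = (+0.0565, +0.0565, 0)
  M2 = (+0.0565, -0.0565, 0)
  M3 = (-0.0565, -0.0565, 0)
Detected image corners:
  c0 = (40.662539, 419.242016) px
  c1 = (143.402515, 413.485389) px
  c2 = (132.734174, 289.047969) px
  c3 = (29.900100, 298.541652) px
Planar DLT: solve 8×8 A·h = b for H (H[2,2]=1):
  H  [+886.42651 +97.95271 +85.90875]
  H  [-162.45724 +1097.21195 +355.26153]
  H  [-0.26758 +0.03600 +1.00000]
B = K⁻¹H; ‖b₁‖=1.947332, ‖b₂‖=1.947332; λ = 2/(‖b₁‖+‖b₂‖) = 0.513523, sign → tz>0 ⇒ λ=+0.513523
r₁ = λ·B[:,0] = (+0.98681,-0.08559,-0.13741); r₂ = λ·B[:,1] = (+0.08895,+0.99586,+0.01848)
r₃ = r₁×r₂ = (+0.13526,-0.03046,+0.99034); SVD([r₁ r₂ r₃]) → R = UVᵀ:
  R  [+0.98681 +0.08895 +0.13526]
  R  [-0.08559 +0.99586 -0.03046]
  R  [-0.13741 +0.01848 +0.99034]
t = (-0.21883, +0.08930, +0.51352) m
tr R = 2.973017; θ = arccos((tr R − 1)/2) = 0.164452 rad = 9.422°
axis k = ((R−Rᵀ)₃₂, (R−Rᵀ)₁₃, (R−Rᵀ)₂₁) / (2 sinθ) = (+0.149495, +0.832762, -0.533065)
rvec = θ·k = (+0.024585, +0.136949, -0.087663)

rvec=(0.0246, 0.1369, -0.0877) tvec=(-0.2188, 0.0893, 0.5135)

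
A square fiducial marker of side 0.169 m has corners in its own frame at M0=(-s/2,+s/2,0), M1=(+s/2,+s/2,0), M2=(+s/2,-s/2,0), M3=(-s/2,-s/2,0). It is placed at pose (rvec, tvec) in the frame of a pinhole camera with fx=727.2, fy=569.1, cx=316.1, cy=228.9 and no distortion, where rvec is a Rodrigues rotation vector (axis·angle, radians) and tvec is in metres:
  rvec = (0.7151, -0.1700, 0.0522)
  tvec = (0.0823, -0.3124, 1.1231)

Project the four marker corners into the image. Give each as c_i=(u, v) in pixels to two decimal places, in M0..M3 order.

c0=(309.94, 107.68) c1=(411.60, 109.81) c2=(433.24, 30.77) c3=(321.63, 26.23)

Intrinsics K: fx=727.2, fy=569.1, cx=316.1, cy=228.9
Marker side s = 0.169 m; corners in marker frame (Z=0):
  M0 = (-0.0845, +0.0845, 0)
  M1 = (+0.0845, +0.0845, 0)
  M2 = (+0.0845, -0.0845, 0)
  M3 = (-0.0845, -0.0845, 0)
rvec = (0.7151, -0.1700, 0.0522), |rvec| = θ = 0.73688 rad = 42.220°
Rodrigues: sinθ=0.67198, 1−cosθ=0.25943; R = I + sinθ·[k]× + (1−cosθ)·[k]×²:
    [+0.98489 -0.10568 -0.13719]
    [-0.01048 +0.75438 -0.65636]
    [+0.17286 +0.64788 +0.74187]
t = (0.0823, -0.3124, 1.1231) m
M0: Pc = R·M0+t = (-0.00985, -0.24777, +1.16324); u = 727.2·(-0.00985)/1.16324 + 316.1 = 309.9400, v = 569.1·(-0.24777)/1.16324 + 228.9 = 107.6818
M1: Pc = R·M1+t = (+0.15659, -0.24954, +1.19245); u = 727.2·(+0.15659)/1.19245 + 316.1 = 411.5959, v = 569.1·(-0.24954)/1.19245 + 228.9 = 109.8063
M2: Pc = R·M2+t = (+0.17445, -0.37703, +1.08296); u = 727.2·(+0.17445)/1.08296 + 316.1 = 433.2442, v = 569.1·(-0.37703)/1.08296 + 228.9 = 30.7692
M3: Pc = R·M3+t = (+0.00801, -0.37526, +1.05375); u = 727.2·(+0.00801)/1.05375 + 316.1 = 321.6258, v = 569.1·(-0.37526)/1.05375 + 228.9 = 26.2328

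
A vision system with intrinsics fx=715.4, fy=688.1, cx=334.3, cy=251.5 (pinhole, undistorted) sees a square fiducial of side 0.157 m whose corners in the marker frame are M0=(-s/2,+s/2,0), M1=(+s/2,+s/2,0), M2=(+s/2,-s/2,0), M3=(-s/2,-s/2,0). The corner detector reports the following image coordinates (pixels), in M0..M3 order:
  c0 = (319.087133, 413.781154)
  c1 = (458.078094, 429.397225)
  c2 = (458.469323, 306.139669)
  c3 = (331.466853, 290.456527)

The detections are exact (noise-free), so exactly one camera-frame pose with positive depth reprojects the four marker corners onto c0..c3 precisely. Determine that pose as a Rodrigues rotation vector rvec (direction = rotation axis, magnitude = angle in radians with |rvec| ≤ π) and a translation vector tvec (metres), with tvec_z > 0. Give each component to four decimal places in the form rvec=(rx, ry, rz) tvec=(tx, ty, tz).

rvec=(-0.4913, -0.0944, 0.1128) tvec=(0.0675, 0.1280, 0.8330)

Intrinsics K: fx=715.4, fy=688.1, cx=334.3, cy=251.5
Marker side s = 0.157 m; corners in marker frame (Z=0):
  M0 = (-0.0785, +0.0785, 0)
  M1 = (+0.0785, +0.0785, 0)
  M2 = (+0.0785, -0.0785, 0)
  M3 = (-0.0785, -0.0785, 0)
Detected image corners:
  c0 = (319.087133, 413.781154) px
  c1 = (458.078094, 429.397225) px
  c2 = (458.469323, 306.139669) px
  c3 = (331.466853, 290.456527) px
Planar DLT: solve 8×8 A·h = b for H (H[2,2]=1):
  H  [+875.13105 -263.95416 +392.31444]
  H  [+127.00127 +579.94268 +357.22948]
  H  [+0.07588 -0.57050 +1.00000]
B = K⁻¹H; ‖b₁‖=1.200526, ‖b₂‖=1.200526; λ = 2/(‖b₁‖+‖b₂‖) = 0.832968, sign → tz>0 ⇒ λ=+0.832968
r₁ = λ·B[:,0] = (+0.98941,+0.13064,+0.06321); r₂ = λ·B[:,1] = (-0.08527,+0.87573,-0.47521)
r₃ = r₁×r₂ = (-0.11743,+0.46479,+0.87760); SVD([r₁ r₂ r₃]) → R = UVᵀ:
  R  [+0.98941 -0.08527 -0.11743]
  R  [+0.13064 +0.87573 +0.46479]
  R  [+0.06321 -0.47521 +0.87760]
t = (+0.06755, +0.12799, +0.83297) m
tr R = 2.742741; θ = arccos((tr R − 1)/2) = 0.512808 rad = 29.382°
axis k = ((R−Rᵀ)₃₂, (R−Rᵀ)₁₃, (R−Rᵀ)₂₁) / (2 sinθ) = (-0.957965, -0.184089, +0.220032)
rvec = θ·k = (-0.491252, -0.094402, +0.112834)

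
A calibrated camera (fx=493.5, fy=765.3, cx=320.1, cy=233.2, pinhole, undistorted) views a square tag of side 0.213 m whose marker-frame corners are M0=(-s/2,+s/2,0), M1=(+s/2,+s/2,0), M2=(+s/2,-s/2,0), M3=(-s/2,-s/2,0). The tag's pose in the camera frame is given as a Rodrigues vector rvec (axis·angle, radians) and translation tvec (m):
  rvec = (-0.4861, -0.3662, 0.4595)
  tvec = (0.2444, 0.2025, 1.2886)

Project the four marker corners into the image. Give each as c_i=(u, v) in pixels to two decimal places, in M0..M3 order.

c0=(369.12, 380.64) c1=(437.11, 439.97) c2=(453.10, 329.45) c3=(391.40, 271.08)

Intrinsics K: fx=493.5, fy=765.3, cx=320.1, cy=233.2
Marker side s = 0.213 m; corners in marker frame (Z=0):
  M0 = (-0.1065, +0.1065, 0)
  M1 = (+0.1065, +0.1065, 0)
  M2 = (+0.1065, -0.1065, 0)
  M3 = (-0.1065, -0.1065, 0)
rvec = (-0.4861, -0.3662, 0.4595), |rvec| = θ = 0.76259 rad = 43.693°
Rodrigues: sinθ=0.69079, 1−cosθ=0.27695; R = I + sinθ·[k]× + (1−cosθ)·[k]×²:
    [+0.83558 -0.33147 -0.43810]
    [+0.50102 +0.78692 +0.36020]
    [+0.22535 -0.52047 +0.82360]
t = (0.2444, 0.2025, 1.2886) m
M0: Pc = R·M0+t = (+0.12011, +0.23295, +1.20917); u = 493.5·(+0.12011)/1.20917 + 320.1 = 369.1203, v = 765.3·(+0.23295)/1.20917 + 233.2 = 380.6363
M1: Pc = R·M1+t = (+0.29809, +0.33966, +1.25717); u = 493.5·(+0.29809)/1.25717 + 320.1 = 437.1142, v = 765.3·(+0.33966)/1.25717 + 233.2 = 439.9704
M2: Pc = R·M2+t = (+0.36869, +0.17205, +1.36803); u = 493.5·(+0.36869)/1.36803 + 320.1 = 453.1007, v = 765.3·(+0.17205)/1.36803 + 233.2 = 329.4486
M3: Pc = R·M3+t = (+0.19071, +0.06534, +1.32003); u = 493.5·(+0.19071)/1.32003 + 320.1 = 391.3985, v = 765.3·(+0.06534)/1.32003 + 233.2 = 271.0787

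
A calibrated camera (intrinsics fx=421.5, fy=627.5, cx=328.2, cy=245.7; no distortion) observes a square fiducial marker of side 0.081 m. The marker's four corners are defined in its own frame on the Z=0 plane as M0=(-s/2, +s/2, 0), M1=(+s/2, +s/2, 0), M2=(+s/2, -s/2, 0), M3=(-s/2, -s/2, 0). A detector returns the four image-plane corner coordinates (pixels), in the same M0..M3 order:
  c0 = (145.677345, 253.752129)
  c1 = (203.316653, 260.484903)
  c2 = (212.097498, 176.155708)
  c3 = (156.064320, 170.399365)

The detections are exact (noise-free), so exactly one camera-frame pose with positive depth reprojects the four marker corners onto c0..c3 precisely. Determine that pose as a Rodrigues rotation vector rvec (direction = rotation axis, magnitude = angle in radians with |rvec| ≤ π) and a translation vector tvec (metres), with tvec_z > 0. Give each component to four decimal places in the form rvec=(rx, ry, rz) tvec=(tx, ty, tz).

rvec=(-0.2195, 0.0595, 0.0822) tvec=(-0.2062, -0.0290, 0.5833)

Intrinsics K: fx=421.5, fy=627.5, cx=328.2, cy=245.7
Marker side s = 0.081 m; corners in marker frame (Z=0):
  M0 = (-0.0405, +0.0405, 0)
  M1 = (+0.0405, +0.0405, 0)
  M2 = (+0.0405, -0.0405, 0)
  M3 = (-0.0405, -0.0405, 0)
Detected image corners:
  c0 = (145.677345, 253.752129) px
  c1 = (203.316653, 260.484903) px
  c2 = (212.097498, 176.155708) px
  c3 = (156.064320, 170.399365) px
Planar DLT: solve 8×8 A·h = b for H (H[2,2]=1):
  H  [+680.67649 -184.43316 +179.22658]
  H  [+51.96832 +955.74664 +214.55770]
  H  [-0.11633 -0.36849 +1.00000]
B = K⁻¹H; ‖b₁‖=1.714251, ‖b₂‖=1.714251; λ = 2/(‖b₁‖+‖b₂‖) = 0.583345, sign → tz>0 ⇒ λ=+0.583345
r₁ = λ·B[:,0] = (+0.99488,+0.07488,-0.06786); r₂ = λ·B[:,1] = (-0.08787,+0.97266,-0.21496)
r₃ = r₁×r₂ = (+0.04991,+0.21982,+0.97426); SVD([r₁ r₂ r₃]) → R = UVᵀ:
  R  [+0.99488 -0.08787 +0.04991]
  R  [+0.07488 +0.97266 +0.21982]
  R  [-0.06786 -0.21496 +0.97426]
t = (-0.20618, -0.02895, +0.58335) m
tr R = 2.941805; θ = arccos((tr R − 1)/2) = 0.241825 rad = 13.856°
axis k = ((R−Rᵀ)₃₂, (R−Rᵀ)₁₃, (R−Rᵀ)₂₁) / (2 sinθ) = (-0.907774, +0.245901, +0.339822)
rvec = θ·k = (-0.219523, +0.059465, +0.082178)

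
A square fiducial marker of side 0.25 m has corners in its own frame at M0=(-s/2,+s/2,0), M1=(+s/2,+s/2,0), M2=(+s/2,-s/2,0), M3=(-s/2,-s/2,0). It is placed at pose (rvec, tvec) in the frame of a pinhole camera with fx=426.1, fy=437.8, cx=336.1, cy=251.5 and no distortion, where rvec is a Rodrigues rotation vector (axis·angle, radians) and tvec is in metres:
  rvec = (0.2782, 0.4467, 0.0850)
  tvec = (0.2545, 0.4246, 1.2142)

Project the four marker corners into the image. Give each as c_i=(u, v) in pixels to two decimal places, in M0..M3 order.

c0=(381.80, 428.69) c1=(465.70, 456.95) c2=(475.78, 376.78) c3=(386.19, 353.63)

Intrinsics K: fx=426.1, fy=437.8, cx=336.1, cy=251.5
Marker side s = 0.25 m; corners in marker frame (Z=0):
  M0 = (-0.1250, +0.1250, 0)
  M1 = (+0.1250, +0.1250, 0)
  M2 = (+0.1250, -0.1250, 0)
  M3 = (-0.1250, -0.1250, 0)
rvec = (0.2782, 0.4467, 0.0850), |rvec| = θ = 0.53307 rad = 30.543°
Rodrigues: sinθ=0.50818, 1−cosθ=0.13875; R = I + sinθ·[k]× + (1−cosθ)·[k]×²:
    [+0.89904 -0.02035 +0.43739]
    [+0.14171 +0.95868 -0.24667]
    [-0.41430 +0.28375 +0.86478]
t = (0.2545, 0.4246, 1.2142) m
M0: Pc = R·M0+t = (+0.13958, +0.52672, +1.30146); u = 426.1·(+0.13958)/1.30146 + 336.1 = 381.7974, v = 437.8·(+0.52672)/1.30146 + 251.5 = 428.6852
M1: Pc = R·M1+t = (+0.36434, +0.56215, +1.19788); u = 426.1·(+0.36434)/1.19788 + 336.1 = 465.6985, v = 437.8·(+0.56215)/1.19788 + 251.5 = 456.9534
M2: Pc = R·M2+t = (+0.36942, +0.32248, +1.12694); u = 426.1·(+0.36942)/1.12694 + 336.1 = 475.7801, v = 437.8·(+0.32248)/1.12694 + 251.5 = 376.7778
M3: Pc = R·M3+t = (+0.14466, +0.28705, +1.23052); u = 426.1·(+0.14466)/1.23052 + 336.1 = 386.1937, v = 437.8·(+0.28705)/1.23052 + 251.5 = 353.6284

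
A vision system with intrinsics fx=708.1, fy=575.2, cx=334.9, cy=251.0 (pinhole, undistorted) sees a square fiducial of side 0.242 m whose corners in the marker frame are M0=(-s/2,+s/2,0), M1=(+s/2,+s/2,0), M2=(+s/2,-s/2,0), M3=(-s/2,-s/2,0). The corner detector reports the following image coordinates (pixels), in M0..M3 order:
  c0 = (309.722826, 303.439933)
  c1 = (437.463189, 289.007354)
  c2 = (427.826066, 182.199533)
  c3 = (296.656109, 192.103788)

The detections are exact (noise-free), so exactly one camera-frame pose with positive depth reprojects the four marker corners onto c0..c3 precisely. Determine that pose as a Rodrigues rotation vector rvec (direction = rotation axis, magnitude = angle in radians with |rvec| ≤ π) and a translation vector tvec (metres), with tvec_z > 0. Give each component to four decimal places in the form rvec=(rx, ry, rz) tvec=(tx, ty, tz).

Intrinsics K: fx=708.1, fy=575.2, cx=334.9, cy=251.0
Marker side s = 0.242 m; corners in marker frame (Z=0):
  M0 = (-0.1210, +0.1210, 0)
  M1 = (+0.1210, +0.1210, 0)
  M2 = (+0.1210, -0.1210, 0)
  M3 = (-0.1210, -0.1210, 0)
Detected image corners:
  c0 = (309.722826, 303.439933) px
  c1 = (437.463189, 289.007354) px
  c2 = (427.826066, 182.199533) px
  c3 = (296.656109, 192.103788) px
Planar DLT: solve 8×8 A·h = b for H (H[2,2]=1):
  H  [+601.81571 +81.15832 +369.40662]
  H  [-6.40385 +473.10596 +242.17076]
  H  [+0.18199 +0.09351 +1.00000]
B = K⁻¹H; ‖b₁‖=0.790414, ‖b₂‖=0.790414; λ = 2/(‖b₁‖+‖b₂‖) = 1.265160, sign → tz>0 ⇒ λ=+1.265160
r₁ = λ·B[:,0] = (+0.96637,-0.11456,+0.23025); r₂ = λ·B[:,1] = (+0.08905,+0.98898,+0.11831)
r₃ = r₁×r₂ = (-0.24126,-0.09383,+0.96591); SVD([r₁ r₂ r₃]) → R = UVᵀ:
  R  [+0.96637 +0.08905 -0.24126]
  R  [-0.11456 +0.98898 -0.09383]
  R  [+0.23025 +0.11831 +0.96591]
t = (+0.06165, -0.01942, +1.26516) m
tr R = 2.921255; θ = arccos((tr R − 1)/2) = 0.281544 rad = 16.131°
axis k = ((R−Rᵀ)₃₂, (R−Rᵀ)₁₃, (R−Rᵀ)₂₁) / (2 sinθ) = (+0.381766, -0.848526, -0.366412)
rvec = θ·k = (+0.107484, -0.238898, -0.103161)

rvec=(0.1075, -0.2389, -0.1032) tvec=(0.0617, -0.0194, 1.2652)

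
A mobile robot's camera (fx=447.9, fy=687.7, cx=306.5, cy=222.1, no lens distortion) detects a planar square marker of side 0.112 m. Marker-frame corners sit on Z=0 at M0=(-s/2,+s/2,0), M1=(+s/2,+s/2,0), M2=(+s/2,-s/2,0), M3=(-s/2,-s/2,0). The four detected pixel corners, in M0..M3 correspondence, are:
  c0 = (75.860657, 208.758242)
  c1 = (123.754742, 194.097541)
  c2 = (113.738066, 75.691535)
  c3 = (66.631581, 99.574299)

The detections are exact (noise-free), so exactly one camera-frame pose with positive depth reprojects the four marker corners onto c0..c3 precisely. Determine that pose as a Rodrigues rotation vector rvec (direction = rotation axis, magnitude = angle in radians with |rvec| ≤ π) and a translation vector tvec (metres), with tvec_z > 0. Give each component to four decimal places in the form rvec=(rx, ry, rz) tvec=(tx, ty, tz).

Intrinsics K: fx=447.9, fy=687.7, cx=306.5, cy=222.1
Marker side s = 0.112 m; corners in marker frame (Z=0):
  M0 = (-0.0560, +0.0560, 0)
  M1 = (+0.0560, +0.0560, 0)
  M2 = (+0.0560, -0.0560, 0)
  M3 = (-0.0560, -0.0560, 0)
Detected image corners:
  c0 = (75.860657, 208.758242) px
  c1 = (123.754742, 194.097541) px
  c2 = (113.738066, 75.691535) px
  c3 = (66.631581, 99.574299) px
Planar DLT: solve 8×8 A·h = b for H (H[2,2]=1):
  H  [+355.34928 +85.64218 +94.03320]
  H  [-276.68618 +1014.15416 +144.91649]
  H  [-0.72382 -0.00141 +1.00000]
B = K⁻¹H; ‖b₁‖=1.487625, ‖b₂‖=1.487625; λ = 2/(‖b₁‖+‖b₂‖) = 0.672213, sign → tz>0 ⇒ λ=+0.672213
r₁ = λ·B[:,0] = (+0.86627,-0.11332,-0.48656); r₂ = λ·B[:,1] = (+0.12918,+0.99162,-0.00095)
r₃ = r₁×r₂ = (+0.48259,-0.06203,+0.87365); SVD([r₁ r₂ r₃]) → R = UVᵀ:
  R  [+0.86627 +0.12918 +0.48259]
  R  [-0.11332 +0.99162 -0.06203]
  R  [-0.48656 -0.00095 +0.87365]
t = (-0.31887, -0.07545, +0.67221) m
tr R = 2.731534; θ = arccos((tr R − 1)/2) = 0.524115 rad = 30.030°
axis k = ((R−Rᵀ)₃₂, (R−Rᵀ)₁₃, (R−Rᵀ)₂₁) / (2 sinθ) = (+0.061032, +0.968285, -0.242279)
rvec = θ·k = (+0.031988, +0.507493, -0.126982)

rvec=(0.0320, 0.5075, -0.1270) tvec=(-0.3189, -0.0754, 0.6722)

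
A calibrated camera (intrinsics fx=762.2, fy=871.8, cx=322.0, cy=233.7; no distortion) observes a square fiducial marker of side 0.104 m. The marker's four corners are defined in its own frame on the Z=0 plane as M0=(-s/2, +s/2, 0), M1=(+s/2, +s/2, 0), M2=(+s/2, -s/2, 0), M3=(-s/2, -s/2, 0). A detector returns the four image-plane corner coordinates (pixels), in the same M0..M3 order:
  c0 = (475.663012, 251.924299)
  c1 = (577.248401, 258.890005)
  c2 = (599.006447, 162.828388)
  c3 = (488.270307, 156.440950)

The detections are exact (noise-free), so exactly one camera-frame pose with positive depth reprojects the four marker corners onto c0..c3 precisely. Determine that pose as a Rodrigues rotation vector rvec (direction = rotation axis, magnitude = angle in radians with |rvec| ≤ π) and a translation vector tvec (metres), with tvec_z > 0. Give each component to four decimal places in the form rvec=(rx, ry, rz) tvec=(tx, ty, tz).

rvec=(0.6654, 0.1038, 0.0276) tvec=(0.2124, -0.0211, 0.7621)

Intrinsics K: fx=762.2, fy=871.8, cx=322.0, cy=233.7
Marker side s = 0.104 m; corners in marker frame (Z=0):
  M0 = (-0.0520, +0.0520, 0)
  M1 = (+0.0520, +0.0520, 0)
  M2 = (+0.0520, -0.0520, 0)
  M3 = (-0.0520, -0.0520, 0)
Detected image corners:
  c0 = (475.663012, 251.924299) px
  c1 = (577.248401, 258.890005) px
  c2 = (599.006447, 162.828388) px
  c3 = (488.270307, 156.440950) px
Planar DLT: solve 8×8 A·h = b for H (H[2,2]=1):
  H  [+957.63654 +268.58135 +534.36889]
  H  [+40.54469 +1089.02250 +209.51869]
  H  [-0.11454 +0.81028 +1.00000]
B = K⁻¹H; ‖b₁‖=1.312093, ‖b₂‖=1.312093; λ = 2/(‖b₁‖+‖b₂‖) = 0.762141, sign → tz>0 ⇒ λ=+0.762141
r₁ = λ·B[:,0] = (+0.99444,+0.05885,-0.08730); r₂ = λ·B[:,1] = (+0.00767,+0.78650,+0.61755)
r₃ = r₁×r₂ = (+0.10500,-0.61478,+0.78167); SVD([r₁ r₂ r₃]) → R = UVᵀ:
  R  [+0.99444 +0.00767 +0.10500]
  R  [+0.05885 +0.78650 -0.61478]
  R  [-0.08730 +0.61755 +0.78167]
t = (+0.21235, -0.02114, +0.76214) m
tr R = 2.562614; θ = arccos((tr R − 1)/2) = 0.674039 rad = 38.620°
axis k = ((R−Rᵀ)₃₂, (R−Rᵀ)₁₃, (R−Rᵀ)₂₁) / (2 sinθ) = (+0.987212, +0.154050, +0.040996)
rvec = θ·k = (+0.665420, +0.103835, +0.027633)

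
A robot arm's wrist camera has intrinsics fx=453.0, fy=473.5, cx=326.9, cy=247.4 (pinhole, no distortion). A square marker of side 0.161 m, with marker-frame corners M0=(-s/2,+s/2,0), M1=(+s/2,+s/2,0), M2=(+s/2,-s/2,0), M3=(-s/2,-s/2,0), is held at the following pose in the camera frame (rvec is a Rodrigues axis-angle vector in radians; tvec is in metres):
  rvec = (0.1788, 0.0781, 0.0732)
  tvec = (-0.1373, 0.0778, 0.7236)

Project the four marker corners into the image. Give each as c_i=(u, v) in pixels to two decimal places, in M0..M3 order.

Intrinsics K: fx=453.0, fy=473.5, cx=326.9, cy=247.4
Marker side s = 0.161 m; corners in marker frame (Z=0):
  M0 = (-0.0805, +0.0805, 0)
  M1 = (+0.0805, +0.0805, 0)
  M2 = (+0.0805, -0.0805, 0)
  M3 = (-0.0805, -0.0805, 0)
rvec = (0.1788, 0.0781, 0.0732), |rvec| = θ = 0.20839 rad = 11.940°
Rodrigues: sinθ=0.20689, 1−cosθ=0.02164; R = I + sinθ·[k]× + (1−cosθ)·[k]×²:
    [+0.99429 -0.06571 +0.08406]
    [+0.07963 +0.98140 -0.17466]
    [-0.07102 +0.18036 +0.98103]
t = (-0.1373, 0.0778, 0.7236) m
M0: Pc = R·M0+t = (-0.22263, +0.15039, +0.74384); u = 453.0·(-0.22263)/0.74384 + 326.9 = 191.3168, v = 473.5·(+0.15039)/0.74384 + 247.4 = 343.1349
M1: Pc = R·M1+t = (-0.06255, +0.16321, +0.73240); u = 453.0·(-0.06255)/0.73240 + 326.9 = 288.2123, v = 473.5·(+0.16321)/0.73240 + 247.4 = 352.9177
M2: Pc = R·M2+t = (-0.05197, +0.00521, +0.70336); u = 453.0·(-0.05197)/0.70336 + 326.9 = 293.4292, v = 473.5·(+0.00521)/0.70336 + 247.4 = 250.9054
M3: Pc = R·M3+t = (-0.21205, -0.00761, +0.71480); u = 453.0·(-0.21205)/0.71480 + 326.9 = 192.5140, v = 473.5·(-0.00761)/0.71480 + 247.4 = 242.3569

c0=(191.32, 343.13) c1=(288.21, 352.92) c2=(293.43, 250.91) c3=(192.51, 242.36)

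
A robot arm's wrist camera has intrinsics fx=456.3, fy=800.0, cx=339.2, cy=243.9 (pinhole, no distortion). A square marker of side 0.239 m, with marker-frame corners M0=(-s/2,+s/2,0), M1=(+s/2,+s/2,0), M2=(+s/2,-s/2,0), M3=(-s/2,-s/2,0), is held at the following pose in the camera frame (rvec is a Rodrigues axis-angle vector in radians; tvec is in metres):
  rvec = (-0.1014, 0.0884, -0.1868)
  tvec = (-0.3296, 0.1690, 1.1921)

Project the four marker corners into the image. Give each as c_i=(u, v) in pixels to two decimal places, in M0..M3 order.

Intrinsics K: fx=456.3, fy=800.0, cx=339.2, cy=243.9
Marker side s = 0.239 m; corners in marker frame (Z=0):
  M0 = (-0.1195, +0.1195, 0)
  M1 = (+0.1195, +0.1195, 0)
  M2 = (+0.1195, -0.1195, 0)
  M3 = (-0.1195, -0.1195, 0)
rvec = (-0.1014, 0.0884, -0.1868), |rvec| = θ = 0.23020 rad = 13.189°
Rodrigues: sinθ=0.22817, 1−cosθ=0.02638; R = I + sinθ·[k]× + (1−cosθ)·[k]×²:
    [+0.97874 +0.18069 +0.09705]
    [-0.18962 +0.97751 +0.09229]
    [-0.07819 -0.10873 +0.99099]
t = (-0.3296, 0.1690, 1.1921) m
M0: Pc = R·M0+t = (-0.42497, +0.30847, +1.18845); u = 456.3·(-0.42497)/1.18845 + 339.2 = 176.0361, v = 800.0·(+0.30847)/1.18845 + 243.9 = 451.5463
M1: Pc = R·M1+t = (-0.19105, +0.26315, +1.16976); u = 456.3·(-0.19105)/1.16976 + 339.2 = 264.6763, v = 800.0·(+0.26315)/1.16976 + 243.9 = 423.8704
M2: Pc = R·M2+t = (-0.23423, +0.02953, +1.19575); u = 456.3·(-0.23423)/1.19575 + 339.2 = 249.8161, v = 800.0·(+0.02953)/1.19575 + 243.9 = 263.6554
M3: Pc = R·M3+t = (-0.46815, +0.07485, +1.21444); u = 456.3·(-0.46815)/1.21444 + 339.2 = 163.3013, v = 800.0·(+0.07485)/1.21444 + 243.9 = 293.2045

c0=(176.04, 451.55) c1=(264.68, 423.87) c2=(249.82, 263.66) c3=(163.30, 293.20)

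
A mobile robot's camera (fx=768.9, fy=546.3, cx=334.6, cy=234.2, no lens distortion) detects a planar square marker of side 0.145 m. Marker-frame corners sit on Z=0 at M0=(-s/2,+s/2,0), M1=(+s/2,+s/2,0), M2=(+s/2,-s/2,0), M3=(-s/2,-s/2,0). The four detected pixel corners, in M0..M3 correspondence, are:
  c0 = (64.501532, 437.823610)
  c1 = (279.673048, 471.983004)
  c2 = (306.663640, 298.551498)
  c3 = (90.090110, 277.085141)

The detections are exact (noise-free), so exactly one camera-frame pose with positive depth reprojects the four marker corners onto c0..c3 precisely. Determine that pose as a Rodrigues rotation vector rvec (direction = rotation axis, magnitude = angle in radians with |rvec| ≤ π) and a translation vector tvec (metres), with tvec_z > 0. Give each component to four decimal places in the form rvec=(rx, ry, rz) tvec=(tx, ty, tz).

Intrinsics K: fx=768.9, fy=546.3, cx=334.6, cy=234.2
Marker side s = 0.145 m; corners in marker frame (Z=0):
  M0 = (-0.0725, +0.0725, 0)
  M1 = (+0.0725, +0.0725, 0)
  M2 = (+0.0725, -0.0725, 0)
  M3 = (-0.0725, -0.0725, 0)
Detected image corners:
  c0 = (64.501532, 437.823610) px
  c1 = (279.673048, 471.983004) px
  c2 = (306.663640, 298.551498) px
  c3 = (90.090110, 277.085141) px
Planar DLT: solve 8×8 A·h = b for H (H[2,2]=1):
  H  [+1392.31144 -184.57681 +181.17429]
  H  [-1.65540 +1143.73713 +370.72285]
  H  [-0.52081 -0.01864 +1.00000]
B = K⁻¹H; ‖b₁‖=2.114438, ‖b₂‖=2.114438; λ = 2/(‖b₁‖+‖b₂‖) = 0.472939, sign → tz>0 ⇒ λ=+0.472939
r₁ = λ·B[:,0] = (+0.96358,+0.10416,-0.24631); r₂ = λ·B[:,1] = (-0.10970,+0.99393,-0.00881)
r₃ = r₁×r₂ = (+0.24390,+0.03551,+0.96915); SVD([r₁ r₂ r₃]) → R = UVᵀ:
  R  [+0.96358 -0.10970 +0.24390]
  R  [+0.10416 +0.99393 +0.03551]
  R  [-0.24631 -0.00881 +0.96915]
t = (-0.09437, +0.11819, +0.47294) m
tr R = 2.926654; θ = arccos((tr R − 1)/2) = 0.271660 rad = 15.565°
axis k = ((R−Rᵀ)₃₂, (R−Rᵀ)₁₃, (R−Rᵀ)₂₁) / (2 sinθ) = (-0.082594, +0.913444, +0.398494)
rvec = θ·k = (-0.022437, +0.248146, +0.108255)

rvec=(-0.0224, 0.2481, 0.1083) tvec=(-0.0944, 0.1182, 0.4729)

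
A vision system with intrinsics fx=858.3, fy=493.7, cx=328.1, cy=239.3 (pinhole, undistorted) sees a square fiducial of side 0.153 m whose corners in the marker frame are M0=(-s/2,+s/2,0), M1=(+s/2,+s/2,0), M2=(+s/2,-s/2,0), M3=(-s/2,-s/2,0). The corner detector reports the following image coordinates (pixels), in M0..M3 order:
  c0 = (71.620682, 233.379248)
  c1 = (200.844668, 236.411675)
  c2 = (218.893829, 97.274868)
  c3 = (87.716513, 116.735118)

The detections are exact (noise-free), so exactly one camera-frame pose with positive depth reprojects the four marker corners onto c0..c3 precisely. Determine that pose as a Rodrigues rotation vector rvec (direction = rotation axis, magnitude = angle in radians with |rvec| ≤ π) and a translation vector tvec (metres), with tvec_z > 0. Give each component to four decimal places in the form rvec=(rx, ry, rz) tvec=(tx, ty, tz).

Intrinsics K: fx=858.3, fy=493.7, cx=328.1, cy=239.3
Marker side s = 0.153 m; corners in marker frame (Z=0):
  M0 = (-0.0765, +0.0765, 0)
  M1 = (+0.0765, +0.0765, 0)
  M2 = (+0.0765, -0.0765, 0)
  M3 = (-0.0765, -0.0765, 0)
Detected image corners:
  c0 = (71.620682, 233.379248) px
  c1 = (200.844668, 236.411675) px
  c2 = (218.893829, 97.274868) px
  c3 = (87.716513, 116.735118) px
Planar DLT: solve 8×8 A·h = b for H (H[2,2]=1):
  H  [+684.10382 -118.71214 +139.06188]
  H  [-251.07608 +820.32138 +171.05260]
  H  [-1.15292 -0.05312 +1.00000]
B = K⁻¹H; ‖b₁‖=1.692282, ‖b₂‖=1.692282; λ = 2/(‖b₁‖+‖b₂‖) = 0.590918, sign → tz>0 ⇒ λ=+0.590918
r₁ = λ·B[:,0] = (+0.73142,+0.02970,-0.68128); r₂ = λ·B[:,1] = (-0.06973,+0.99707,-0.03139)
r₃ = r₁×r₂ = (+0.67835,+0.07047,+0.73135); SVD([r₁ r₂ r₃]) → R = UVᵀ:
  R  [+0.73142 -0.06973 +0.67835]
  R  [+0.02970 +0.99707 +0.07047]
  R  [-0.68128 -0.03139 +0.73135]
t = (-0.13015, -0.08169, +0.59092) m
tr R = 2.459841; θ = arccos((tr R − 1)/2) = 0.752591 rad = 43.120°
axis k = ((R−Rᵀ)₃₂, (R−Rᵀ)₁₃, (R−Rᵀ)₂₁) / (2 sinθ) = (-0.074507, +0.994564, +0.072736)
rvec = θ·k = (-0.056073, +0.748500, +0.054741)

rvec=(-0.0561, 0.7485, 0.0547) tvec=(-0.1301, -0.0817, 0.5909)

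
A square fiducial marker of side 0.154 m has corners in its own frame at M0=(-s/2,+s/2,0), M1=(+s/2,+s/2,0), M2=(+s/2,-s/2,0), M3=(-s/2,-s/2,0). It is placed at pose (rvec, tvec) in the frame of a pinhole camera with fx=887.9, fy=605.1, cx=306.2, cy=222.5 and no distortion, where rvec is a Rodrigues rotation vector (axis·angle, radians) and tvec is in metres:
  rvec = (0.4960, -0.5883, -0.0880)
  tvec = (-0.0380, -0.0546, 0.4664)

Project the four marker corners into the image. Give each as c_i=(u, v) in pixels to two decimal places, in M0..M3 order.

Intrinsics K: fx=887.9, fy=605.1, cx=306.2, cy=222.5
Marker side s = 0.154 m; corners in marker frame (Z=0):
  M0 = (-0.0770, +0.0770, 0)
  M1 = (+0.0770, +0.0770, 0)
  M2 = (+0.0770, -0.0770, 0)
  M3 = (-0.0770, -0.0770, 0)
rvec = (0.4960, -0.5883, -0.0880), |rvec| = θ = 0.77450 rad = 44.376°
Rodrigues: sinθ=0.69936, 1−cosθ=0.28523; R = I + sinθ·[k]× + (1−cosθ)·[k]×²:
    [+0.83175 -0.05929 -0.55198]
    [-0.21821 +0.87934 -0.42326]
    [+0.51047 +0.47249 +0.71845]
t = (-0.0380, -0.0546, 0.4664) m
M0: Pc = R·M0+t = (-0.10661, +0.02991, +0.46348); u = 887.9·(-0.10661)/0.46348 + 306.2 = 101.9633, v = 605.1·(+0.02991)/0.46348 + 222.5 = 261.5512
M1: Pc = R·M1+t = (+0.02148, -0.00369, +0.54209); u = 887.9·(+0.02148)/0.54209 + 306.2 = 341.3818, v = 605.1·(-0.00369)/0.54209 + 222.5 = 218.3773
M2: Pc = R·M2+t = (+0.03061, -0.13911, +0.46932); u = 887.9·(+0.03061)/0.46932 + 306.2 = 364.1097, v = 605.1·(-0.13911)/0.46932 + 222.5 = 43.1437
M3: Pc = R·M3+t = (-0.09748, -0.10551, +0.39071); u = 887.9·(-0.09748)/0.39071 + 306.2 = 84.6760, v = 605.1·(-0.10551)/0.39071 + 222.5 = 59.1006

c0=(101.96, 261.55) c1=(341.38, 218.38) c2=(364.11, 43.14) c3=(84.68, 59.10)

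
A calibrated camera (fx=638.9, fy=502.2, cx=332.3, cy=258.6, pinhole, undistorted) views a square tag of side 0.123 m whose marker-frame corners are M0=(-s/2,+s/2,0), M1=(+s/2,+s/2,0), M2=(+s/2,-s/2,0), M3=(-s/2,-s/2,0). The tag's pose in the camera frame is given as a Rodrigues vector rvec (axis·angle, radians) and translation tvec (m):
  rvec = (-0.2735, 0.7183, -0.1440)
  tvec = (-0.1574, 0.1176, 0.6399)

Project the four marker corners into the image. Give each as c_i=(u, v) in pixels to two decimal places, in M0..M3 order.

Intrinsics K: fx=638.9, fy=502.2, cx=332.3, cy=258.6
Marker side s = 0.123 m; corners in marker frame (Z=0):
  M0 = (-0.0615, +0.0615, 0)
  M1 = (+0.0615, +0.0615, 0)
  M2 = (+0.0615, -0.0615, 0)
  M3 = (-0.0615, -0.0615, 0)
rvec = (-0.2735, 0.7183, -0.1440), |rvec| = θ = 0.78198 rad = 44.804°
Rodrigues: sinθ=0.70469, 1−cosθ=0.29048; R = I + sinθ·[k]× + (1−cosθ)·[k]×²:
    [+0.74505 +0.03644 +0.66601]
    [-0.22309 +0.95462 +0.19733]
    [-0.62859 -0.29560 +0.71937]
t = (-0.1574, 0.1176, 0.6399) m
M0: Pc = R·M0+t = (-0.20098, +0.19003, +0.66038); u = 638.9·(-0.20098)/0.66038 + 332.3 = 137.8574, v = 502.2·(+0.19003)/0.66038 + 258.6 = 403.1117
M1: Pc = R·M1+t = (-0.10934, +0.16259, +0.58306); u = 638.9·(-0.10934)/0.58306 + 332.3 = 212.4911, v = 502.2·(+0.16259)/0.58306 + 258.6 = 398.6402
M2: Pc = R·M2+t = (-0.11382, +0.04517, +0.61942); u = 638.9·(-0.11382)/0.61942 + 332.3 = 214.9002, v = 502.2·(+0.04517)/0.61942 + 258.6 = 295.2228
M3: Pc = R·M3+t = (-0.20546, +0.07261, +0.69674); u = 638.9·(-0.20546)/0.69674 + 332.3 = 143.8938, v = 502.2·(+0.07261)/0.69674 + 258.6 = 310.9372

c0=(137.86, 403.11) c1=(212.49, 398.64) c2=(214.90, 295.22) c3=(143.89, 310.94)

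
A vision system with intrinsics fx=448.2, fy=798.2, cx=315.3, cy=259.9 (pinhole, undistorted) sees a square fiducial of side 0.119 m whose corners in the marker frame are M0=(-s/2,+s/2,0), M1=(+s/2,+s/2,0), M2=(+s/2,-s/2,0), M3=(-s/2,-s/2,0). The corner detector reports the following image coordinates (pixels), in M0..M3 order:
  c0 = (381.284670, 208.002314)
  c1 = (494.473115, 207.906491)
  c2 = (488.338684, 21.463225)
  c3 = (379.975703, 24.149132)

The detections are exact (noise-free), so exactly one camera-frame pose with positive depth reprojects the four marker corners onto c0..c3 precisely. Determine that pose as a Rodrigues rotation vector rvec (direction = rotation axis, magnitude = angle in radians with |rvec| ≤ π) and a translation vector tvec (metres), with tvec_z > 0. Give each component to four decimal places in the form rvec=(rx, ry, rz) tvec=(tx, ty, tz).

Intrinsics K: fx=448.2, fy=798.2, cx=315.3, cy=259.9
Marker side s = 0.119 m; corners in marker frame (Z=0):
  M0 = (-0.0595, +0.0595, 0)
  M1 = (+0.0595, +0.0595, 0)
  M2 = (+0.0595, -0.0595, 0)
  M3 = (-0.0595, -0.0595, 0)
Detected image corners:
  c0 = (381.284670, 208.002314) px
  c1 = (494.473115, 207.906491) px
  c2 = (488.338684, 21.463225) px
  c3 = (379.975703, 24.149132) px
Planar DLT: solve 8×8 A·h = b for H (H[2,2]=1):
  H  [+878.00903 -126.71545 +435.58158]
  H  [-25.79986 +1514.02013 +113.39123]
  H  [-0.12028 -0.36202 +1.00000]
B = K⁻¹H; ‖b₁‖=2.047127, ‖b₂‖=2.047127; λ = 2/(‖b₁‖+‖b₂‖) = 0.488490, sign → tz>0 ⇒ λ=+0.488490
r₁ = λ·B[:,0] = (+0.99827,+0.00334,-0.05875); r₂ = λ·B[:,1] = (-0.01370,+0.98414,-0.17684)
r₃ = r₁×r₂ = (+0.05723,+0.17734,+0.98248); SVD([r₁ r₂ r₃]) → R = UVᵀ:
  R  [+0.99827 -0.01370 +0.05723]
  R  [+0.00334 +0.98414 +0.17734]
  R  [-0.05875 -0.17684 +0.98248]
t = (+0.13109, -0.08966, +0.48849) m
tr R = 2.964895; θ = arccos((tr R − 1)/2) = 0.187638 rad = 10.751°
axis k = ((R−Rᵀ)₃₂, (R−Rᵀ)₁₃, (R−Rᵀ)₂₁) / (2 sinθ) = (-0.949348, +0.310887, +0.045684)
rvec = θ·k = (-0.178133, +0.058334, +0.008572)

rvec=(-0.1781, 0.0583, 0.0086) tvec=(0.1311, -0.0897, 0.4885)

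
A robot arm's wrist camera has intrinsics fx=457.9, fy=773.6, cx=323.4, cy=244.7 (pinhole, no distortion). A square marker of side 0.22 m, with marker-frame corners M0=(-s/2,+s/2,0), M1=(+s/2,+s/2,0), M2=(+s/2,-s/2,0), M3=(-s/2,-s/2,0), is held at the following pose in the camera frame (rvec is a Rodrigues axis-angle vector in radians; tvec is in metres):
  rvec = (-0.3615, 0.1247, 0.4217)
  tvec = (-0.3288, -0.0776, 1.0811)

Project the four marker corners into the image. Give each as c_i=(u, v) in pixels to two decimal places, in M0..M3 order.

Intrinsics K: fx=457.9, fy=773.6, cx=323.4, cy=244.7
Marker side s = 0.22 m; corners in marker frame (Z=0):
  M0 = (-0.1100, +0.1100, 0)
  M1 = (+0.1100, +0.1100, 0)
  M2 = (+0.1100, -0.1100, 0)
  M3 = (-0.1100, -0.1100, 0)
rvec = (-0.3615, 0.1247, 0.4217), |rvec| = θ = 0.56927 rad = 32.617°
Rodrigues: sinθ=0.53901, 1−cosθ=0.15770; R = I + sinθ·[k]× + (1−cosθ)·[k]×²:
    [+0.90589 -0.42123 +0.04389]
    [+0.37735 +0.84986 +0.36788]
    [-0.19226 -0.31670 +0.92884]
t = (-0.3288, -0.0776, 1.0811) m
M0: Pc = R·M0+t = (-0.47478, -0.02562, +1.06741); u = 457.9·(-0.47478)/1.06741 + 323.4 = 119.7267, v = 773.6·(-0.02562)/1.06741 + 244.7 = 226.1294
M1: Pc = R·M1+t = (-0.27549, +0.05739, +1.02511); u = 457.9·(-0.27549)/1.02511 + 323.4 = 200.3451, v = 773.6·(+0.05739)/1.02511 + 244.7 = 288.0121
M2: Pc = R·M2+t = (-0.18282, -0.12958, +1.09479); u = 457.9·(-0.18282)/1.09479 + 323.4 = 246.9361, v = 773.6·(-0.12958)/1.09479 + 244.7 = 153.1387
M3: Pc = R·M3+t = (-0.38211, -0.21259, +1.13709); u = 457.9·(-0.38211)/1.13709 + 323.4 = 169.5245, v = 773.6·(-0.21259)/1.13709 + 244.7 = 100.0648

c0=(119.73, 226.13) c1=(200.35, 288.01) c2=(246.94, 153.14) c3=(169.52, 100.06)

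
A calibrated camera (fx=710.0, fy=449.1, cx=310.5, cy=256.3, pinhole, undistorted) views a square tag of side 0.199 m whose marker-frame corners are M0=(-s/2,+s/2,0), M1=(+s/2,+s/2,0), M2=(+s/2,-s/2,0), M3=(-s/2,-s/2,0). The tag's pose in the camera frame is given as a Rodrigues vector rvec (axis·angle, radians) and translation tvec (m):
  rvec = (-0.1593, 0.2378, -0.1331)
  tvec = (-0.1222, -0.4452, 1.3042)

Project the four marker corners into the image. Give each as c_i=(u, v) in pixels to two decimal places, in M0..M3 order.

c0=(198.31, 142.10) c1=(301.96, 127.51) c2=(289.99, 63.59) c3=(189.39, 79.92)

Intrinsics K: fx=710.0, fy=449.1, cx=310.5, cy=256.3
Marker side s = 0.199 m; corners in marker frame (Z=0):
  M0 = (-0.0995, +0.0995, 0)
  M1 = (+0.0995, +0.0995, 0)
  M2 = (+0.0995, -0.0995, 0)
  M3 = (-0.0995, -0.0995, 0)
rvec = (-0.1593, 0.2378, -0.1331), |rvec| = θ = 0.31566 rad = 18.086°
Rodrigues: sinθ=0.31044, 1−cosθ=0.04941; R = I + sinθ·[k]× + (1−cosθ)·[k]×²:
    [+0.96318 +0.11212 +0.24438]
    [-0.14968 +0.97863 +0.14097]
    [-0.22336 -0.17236 +0.95938]
t = (-0.1222, -0.4452, 1.3042) m
M0: Pc = R·M0+t = (-0.20688, -0.33293, +1.30927); u = 710.0·(-0.20688)/1.30927 + 310.5 = 198.3118, v = 449.1·(-0.33293)/1.30927 + 256.3 = 142.0993
M1: Pc = R·M1+t = (-0.01521, -0.36272, +1.26483); u = 710.0·(-0.01521)/1.26483 + 310.5 = 301.9628, v = 449.1·(-0.36272)/1.26483 + 256.3 = 127.5096
M2: Pc = R·M2+t = (-0.03752, -0.55747, +1.29913); u = 710.0·(-0.03752)/1.29913 + 310.5 = 289.9947, v = 449.1·(-0.55747)/1.29913 + 256.3 = 63.5869
M3: Pc = R·M3+t = (-0.22919, -0.52768, +1.34357); u = 710.0·(-0.22919)/1.34357 + 310.5 = 189.3857, v = 449.1·(-0.52768)/1.34357 + 256.3 = 79.9188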